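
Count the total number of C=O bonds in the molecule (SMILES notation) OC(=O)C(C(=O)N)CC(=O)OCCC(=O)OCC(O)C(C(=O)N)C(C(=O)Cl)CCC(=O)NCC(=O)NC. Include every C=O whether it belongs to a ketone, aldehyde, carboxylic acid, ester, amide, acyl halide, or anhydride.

HOOC: carboxylic acid, 1 C=O (running total 1).
CH(CONH2): amide, 1 C=O (running total 2).
CH2COOCH2: ester, 1 C=O (running total 3).
CH2COOCH2: ester, 1 C=O (running total 4).
CH(CONH2): amide, 1 C=O (running total 5).
CH(COCl): acyl halide, 1 C=O (running total 6).
CH2CONHCH2: amide, 1 C=O (running total 7).
CONHCH3: amide, 1 C=O (running total 8).

8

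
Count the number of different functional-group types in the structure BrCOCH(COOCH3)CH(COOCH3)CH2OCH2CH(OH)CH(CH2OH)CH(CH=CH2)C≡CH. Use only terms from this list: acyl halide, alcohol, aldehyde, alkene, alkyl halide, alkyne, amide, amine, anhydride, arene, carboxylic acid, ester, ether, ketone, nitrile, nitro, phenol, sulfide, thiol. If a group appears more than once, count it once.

Taking each segment in turn:
  BrCO: –C(=O)Br: carbonyl C bonded to C and to a halogen → acyl halide (not alkyl halide).
  CH(COOCH3): pendant –COOCH3: carbonyl C bonded to C and –OCH3 → ester.
  CH(COOCH3): pendant –COOCH3: carbonyl C bonded to C and –OCH3 → ester.
  CH2OCH2: C–O–C with sp³ carbons on both sides and no adjacent C=O → ether.
  CH(OH): –OH on an sp³ carbon → alcohol (secondary).
  CH(CH2OH): pendant –CH2OH on an sp³ backbone C → alcohol.
  CH(CH=CH2): pendant –CH=CH2: C=C double bond → alkene.
  C≡CH: C≡C triple bond → alkyne.
Distinct types present: acyl halide, alcohol, alkene, alkyne, ester, ether.

6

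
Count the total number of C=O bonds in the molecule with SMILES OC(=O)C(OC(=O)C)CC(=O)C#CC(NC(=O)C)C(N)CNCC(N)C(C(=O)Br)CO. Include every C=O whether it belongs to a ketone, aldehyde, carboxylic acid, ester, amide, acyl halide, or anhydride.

5

HOOC: carboxylic acid, 1 C=O (running total 1).
CH(OCOCH3): ester, 1 C=O (running total 2).
CO: ketone, 1 C=O (running total 3).
CH(NHCOCH3): amide, 1 C=O (running total 4).
CH(COBr): acyl halide, 1 C=O (running total 5).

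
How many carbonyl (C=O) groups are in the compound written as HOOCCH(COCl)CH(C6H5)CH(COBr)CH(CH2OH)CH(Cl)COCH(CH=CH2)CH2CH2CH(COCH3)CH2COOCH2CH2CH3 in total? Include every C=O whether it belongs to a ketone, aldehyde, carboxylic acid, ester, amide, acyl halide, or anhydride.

6

HOOC: carboxylic acid, 1 C=O (running total 1).
CH(COCl): acyl halide, 1 C=O (running total 2).
CH(COBr): acyl halide, 1 C=O (running total 3).
CO: ketone, 1 C=O (running total 4).
CH(COCH3): ketone, 1 C=O (running total 5).
CH2COOCH2: ester, 1 C=O (running total 6).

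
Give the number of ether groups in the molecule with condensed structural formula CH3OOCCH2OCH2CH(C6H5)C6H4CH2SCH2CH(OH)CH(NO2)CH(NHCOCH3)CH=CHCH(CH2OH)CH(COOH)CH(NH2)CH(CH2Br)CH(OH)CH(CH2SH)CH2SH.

1

Working along the chain:
  CH3OOC: CH3O–C(=O)–: carbonyl C bonded to C and to –OCH3 → ester (not ketone + ether).
  CH2OCH2: C–O–C with sp³ carbons on both sides and no adjacent C=O → ether.
  CH(C6H5): pendant –C6H5: benzene ring → arene.
  C6H4: para-disubstituted benzene ring → arene.
  CH2SCH2: C–S–C linkage → sulfide (thioether).
  CH(OH): –OH on an sp³ carbon → alcohol (secondary).
  CH(NO2): –NO2 on an sp³ carbon → nitro (the N=O is not a carbonyl).
  CH(NHCOCH3): pendant –NHC(=O)CH3: N bonded to a carbonyl → amide (not amine).
  CH=CH: C=C double bond → alkene.
  CH(CH2OH): pendant –CH2OH on an sp³ backbone C → alcohol.
  CH(COOH): pendant –COOH: carbonyl C bonded to C and –OH → carboxylic acid.
  CH(NH2): –NH2 on an sp³ carbon with no adjacent C=O → amine.
  CH(CH2Br): pendant –CH2X: halogen on sp³ carbon → alkyl halide.
  CH(OH): –OH on an sp³ carbon → alcohol (secondary).
  CH(CH2SH): pendant –CH2SH → thiol.
  CH2SH: –SH on an sp³ carbon → thiol.
Ether appears at: CH2OCH2 → 1.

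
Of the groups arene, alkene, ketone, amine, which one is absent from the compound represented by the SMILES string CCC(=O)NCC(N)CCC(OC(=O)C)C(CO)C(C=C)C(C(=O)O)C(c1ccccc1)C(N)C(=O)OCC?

ketone

amine: present (CH(NH2) — –NH2 on an sp³ carbon with no adjacent C=O → amine).
alkene: present (CH(CH=CH2) — pendant –CH=CH2: C=C double bond → alkene).
arene: present (CH(C6H5) — pendant –C6H5: benzene ring → arene).
ketone: absent. In each of CH(OCOCH3) and COOCH2CH3, the C=O is bonded to an –O–C group, which defines an ester, not a ketone. In CH2CONHCH2, the C=O is bonded to nitrogen, which defines an amide, not a ketone. In CH(COOH), the C=O bears an –OH, making it a carboxylic acid rather than a ketone.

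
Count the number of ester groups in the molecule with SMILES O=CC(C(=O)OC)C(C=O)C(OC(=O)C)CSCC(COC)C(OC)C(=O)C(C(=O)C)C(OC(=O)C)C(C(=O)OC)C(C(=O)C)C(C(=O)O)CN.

4

Reading the structure from left to right:
  OHC: terminal –CHO: carbonyl C bonded to H and C → aldehyde.
  CH(COOCH3): pendant –COOCH3: carbonyl C bonded to C and –OCH3 → ester.
  CH(CHO): pendant –CHO: carbonyl C bonded to C and H → aldehyde.
  CH(OCOCH3): pendant –OC(=O)CH3: an acyloxy group → ester.
  CH2SCH2: C–S–C linkage → sulfide (thioether).
  CH(CH2OCH3): pendant –CH2OCH3: C–O–C linkage → ether.
  CH(OCH3): pendant –OCH3: C–O–C with sp³ C, no adjacent C=O → ether.
  CO: –C(=O)– with carbon on both sides → ketone.
  CH(COCH3): pendant –COCH3: carbonyl C bonded to two carbons → ketone.
  CH(OCOCH3): pendant –OC(=O)CH3: an acyloxy group → ester.
  CH(COOCH3): pendant –COOCH3: carbonyl C bonded to C and –OCH3 → ester.
  CH(COCH3): pendant –COCH3: carbonyl C bonded to two carbons → ketone.
  CH(COOH): pendant –COOH: carbonyl C bonded to C and –OH → carboxylic acid.
  CH2NH2: –NH2 on an sp³ carbon with no adjacent C=O → amine.
Ester appears at: CH(COOCH3), CH(OCOCH3), CH(OCOCH3), CH(COOCH3) → 4.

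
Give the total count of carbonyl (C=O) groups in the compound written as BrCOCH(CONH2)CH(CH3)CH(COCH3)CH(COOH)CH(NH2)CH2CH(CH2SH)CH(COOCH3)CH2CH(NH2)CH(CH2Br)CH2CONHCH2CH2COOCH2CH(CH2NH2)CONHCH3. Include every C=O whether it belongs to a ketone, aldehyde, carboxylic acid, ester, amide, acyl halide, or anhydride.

8

BrCO: acyl halide, 1 C=O (running total 1).
CH(CONH2): amide, 1 C=O (running total 2).
CH(COCH3): ketone, 1 C=O (running total 3).
CH(COOH): carboxylic acid, 1 C=O (running total 4).
CH(COOCH3): ester, 1 C=O (running total 5).
CH2CONHCH2: amide, 1 C=O (running total 6).
CH2COOCH2: ester, 1 C=O (running total 7).
CONHCH3: amide, 1 C=O (running total 8).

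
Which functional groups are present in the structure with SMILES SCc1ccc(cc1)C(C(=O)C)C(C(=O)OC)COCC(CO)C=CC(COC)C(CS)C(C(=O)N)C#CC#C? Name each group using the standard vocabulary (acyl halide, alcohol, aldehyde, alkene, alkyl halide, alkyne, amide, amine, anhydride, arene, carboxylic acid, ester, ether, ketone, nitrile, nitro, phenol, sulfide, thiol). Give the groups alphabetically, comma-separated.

Reading the structure from left to right:
  HSCH2: –SH on an sp³ carbon → thiol.
  C6H4: para-disubstituted benzene ring → arene.
  CH(COCH3): pendant –COCH3: carbonyl C bonded to two carbons → ketone.
  CH(COOCH3): pendant –COOCH3: carbonyl C bonded to C and –OCH3 → ester.
  CH2OCH2: C–O–C with sp³ carbons on both sides and no adjacent C=O → ether.
  CH(CH2OH): pendant –CH2OH on an sp³ backbone C → alcohol.
  CH=CH: C=C double bond → alkene.
  CH(CH2OCH3): pendant –CH2OCH3: C–O–C linkage → ether.
  CH(CH2SH): pendant –CH2SH → thiol.
  CH(CONH2): pendant –CONH2: carbonyl C bonded to C and N → amide.
  C≡C: C≡C triple bond → alkyne.
  C≡CH: C≡C triple bond → alkyne.

alcohol, alkene, alkyne, amide, arene, ester, ether, ketone, thiol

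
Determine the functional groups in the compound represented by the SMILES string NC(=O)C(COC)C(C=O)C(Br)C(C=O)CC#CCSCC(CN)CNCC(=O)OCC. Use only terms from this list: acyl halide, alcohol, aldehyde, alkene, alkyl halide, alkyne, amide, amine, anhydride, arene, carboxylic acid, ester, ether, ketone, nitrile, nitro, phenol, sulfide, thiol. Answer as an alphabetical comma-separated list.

aldehyde, alkyl halide, alkyne, amide, amine, ester, ether, sulfide

–C(=O)NH2: carbonyl C bonded to C and to N → amide (the N is not a separate amine).
pendant –CH2OCH3: C–O–C linkage → ether.
pendant –CHO: carbonyl C bonded to C and H → aldehyde.
halogen on an sp³ carbon → alkyl halide.
pendant –CHO: carbonyl C bonded to C and H → aldehyde.
C≡C triple bond → alkyne.
C–S–C linkage → sulfide (thioether).
pendant –CH2NH2: N on sp³ C, no adjacent C=O → amine.
C–N–C with sp³ carbons and no adjacent C=O → amine (secondary).
–C(=O)OCH2CH3: carbonyl C bonded to C and to –OEt → ester.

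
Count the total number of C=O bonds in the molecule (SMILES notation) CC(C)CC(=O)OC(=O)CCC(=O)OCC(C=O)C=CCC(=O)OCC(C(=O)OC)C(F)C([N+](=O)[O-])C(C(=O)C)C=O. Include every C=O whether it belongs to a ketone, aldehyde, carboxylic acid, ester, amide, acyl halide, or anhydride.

CH2CO-O-COCH2: anhydride, 2 C=O (running total 2).
CH2COOCH2: ester, 1 C=O (running total 3).
CH(CHO): aldehyde, 1 C=O (running total 4).
CH2COOCH2: ester, 1 C=O (running total 5).
CH(COOCH3): ester, 1 C=O (running total 6).
CH(COCH3): ketone, 1 C=O (running total 7).
CHO: aldehyde, 1 C=O (running total 8).

8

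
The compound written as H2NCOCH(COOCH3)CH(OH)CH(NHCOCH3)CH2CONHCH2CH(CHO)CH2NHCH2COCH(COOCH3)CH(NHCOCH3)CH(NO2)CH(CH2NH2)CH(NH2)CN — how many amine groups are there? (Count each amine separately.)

Taking each segment in turn:
  H2NCO: –C(=O)NH2: carbonyl C bonded to C and to N → amide (the N is not a separate amine).
  CH(COOCH3): pendant –COOCH3: carbonyl C bonded to C and –OCH3 → ester.
  CH(OH): –OH on an sp³ carbon → alcohol (secondary).
  CH(NHCOCH3): pendant –NHC(=O)CH3: N bonded to a carbonyl → amide (not amine).
  CH2CONHCH2: –C(=O)–N– linkage → amide (the N is not an amine).
  CH(CHO): pendant –CHO: carbonyl C bonded to C and H → aldehyde.
  CH2NHCH2: C–N–C with sp³ carbons and no adjacent C=O → amine (secondary).
  CO: –C(=O)– with carbon on both sides → ketone.
  CH(COOCH3): pendant –COOCH3: carbonyl C bonded to C and –OCH3 → ester.
  CH(NHCOCH3): pendant –NHC(=O)CH3: N bonded to a carbonyl → amide (not amine).
  CH(NO2): –NO2 on an sp³ carbon → nitro (the N=O is not a carbonyl).
  CH(CH2NH2): pendant –CH2NH2: N on sp³ C, no adjacent C=O → amine.
  CH(NH2): –NH2 on an sp³ carbon with no adjacent C=O → amine.
  CN: –C≡N: carbon triple-bonded to nitrogen → nitrile.
Amine appears at: CH2NHCH2, CH(CH2NH2), CH(NH2) → 3.

3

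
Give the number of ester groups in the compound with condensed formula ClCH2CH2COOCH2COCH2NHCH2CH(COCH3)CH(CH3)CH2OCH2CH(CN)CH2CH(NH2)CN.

Reading the structure from left to right:
  ClCH2: halogen on an sp³ carbon → alkyl halide.
  CH2COOCH2: –C(=O)–O–C with C on the carbonyl side → ester.
  CO: –C(=O)– with carbon on both sides → ketone.
  CH2NHCH2: C–N–C with sp³ carbons and no adjacent C=O → amine (secondary).
  CH(COCH3): pendant –COCH3: carbonyl C bonded to two carbons → ketone.
  CH2OCH2: C–O–C with sp³ carbons on both sides and no adjacent C=O → ether.
  CH(CN): pendant –C≡N: nitrile.
  CH(NH2): –NH2 on an sp³ carbon with no adjacent C=O → amine.
  CN: –C≡N: carbon triple-bonded to nitrogen → nitrile.
Ester appears at: CH2COOCH2 → 1.

1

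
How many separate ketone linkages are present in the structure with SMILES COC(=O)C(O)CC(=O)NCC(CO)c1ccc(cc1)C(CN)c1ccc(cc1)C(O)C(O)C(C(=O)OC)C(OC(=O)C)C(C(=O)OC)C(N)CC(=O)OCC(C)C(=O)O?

CH3O–C(=O)–: carbonyl C bonded to C and to –OCH3 → ester (not ketone + ether).
–OH on an sp³ carbon → alcohol (secondary).
–C(=O)–N– linkage → amide (the N is not an amine).
pendant –CH2OH on an sp³ backbone C → alcohol.
para-disubstituted benzene ring → arene.
pendant –CH2NH2: N on sp³ C, no adjacent C=O → amine.
para-disubstituted benzene ring → arene.
–OH on an sp³ carbon → alcohol (secondary).
–OH on an sp³ carbon → alcohol (secondary).
pendant –COOCH3: carbonyl C bonded to C and –OCH3 → ester.
pendant –OC(=O)CH3: an acyloxy group → ester.
pendant –COOCH3: carbonyl C bonded to C and –OCH3 → ester.
–NH2 on an sp³ carbon with no adjacent C=O → amine.
–C(=O)–O–C with C on the carbonyl side → ester.
–COOH: carbonyl C bonded to –OH and C → carboxylic acid (the –OH is not a separate alcohol).
No segment is a ketone: CH3OOC is ester, not ketone; CH2CONHCH2 is amide, not ketone; CH(COOCH3) is ester, not ketone. → 0.

0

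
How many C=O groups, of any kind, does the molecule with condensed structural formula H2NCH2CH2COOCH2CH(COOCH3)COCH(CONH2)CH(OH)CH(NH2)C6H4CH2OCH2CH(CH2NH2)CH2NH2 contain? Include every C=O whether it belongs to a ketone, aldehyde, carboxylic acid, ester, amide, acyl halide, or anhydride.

4

CH2COOCH2: ester, 1 C=O (running total 1).
CH(COOCH3): ester, 1 C=O (running total 2).
CO: ketone, 1 C=O (running total 3).
CH(CONH2): amide, 1 C=O (running total 4).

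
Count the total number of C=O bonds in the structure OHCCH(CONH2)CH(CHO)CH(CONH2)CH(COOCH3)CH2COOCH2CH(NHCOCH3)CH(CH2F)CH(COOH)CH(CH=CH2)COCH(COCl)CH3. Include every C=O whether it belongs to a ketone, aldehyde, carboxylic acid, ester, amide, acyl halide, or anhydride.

10

OHC: aldehyde, 1 C=O (running total 1).
CH(CONH2): amide, 1 C=O (running total 2).
CH(CHO): aldehyde, 1 C=O (running total 3).
CH(CONH2): amide, 1 C=O (running total 4).
CH(COOCH3): ester, 1 C=O (running total 5).
CH2COOCH2: ester, 1 C=O (running total 6).
CH(NHCOCH3): amide, 1 C=O (running total 7).
CH(COOH): carboxylic acid, 1 C=O (running total 8).
CO: ketone, 1 C=O (running total 9).
CH(COCl): acyl halide, 1 C=O (running total 10).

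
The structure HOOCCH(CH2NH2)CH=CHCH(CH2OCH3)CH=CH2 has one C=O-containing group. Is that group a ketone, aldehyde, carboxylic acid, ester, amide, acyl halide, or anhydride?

The carbonyl is in the HOOC segment: –COOH: carbonyl C bonded to –OH and C → carboxylic acid (the –OH is not a separate alcohol).

carboxylic acid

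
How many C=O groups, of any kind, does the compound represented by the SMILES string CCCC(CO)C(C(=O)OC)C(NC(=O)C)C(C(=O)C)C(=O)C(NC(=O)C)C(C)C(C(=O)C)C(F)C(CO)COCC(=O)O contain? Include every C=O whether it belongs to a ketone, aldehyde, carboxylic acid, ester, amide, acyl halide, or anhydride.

7

CH(COOCH3): ester, 1 C=O (running total 1).
CH(NHCOCH3): amide, 1 C=O (running total 2).
CH(COCH3): ketone, 1 C=O (running total 3).
CO: ketone, 1 C=O (running total 4).
CH(NHCOCH3): amide, 1 C=O (running total 5).
CH(COCH3): ketone, 1 C=O (running total 6).
COOH: carboxylic acid, 1 C=O (running total 7).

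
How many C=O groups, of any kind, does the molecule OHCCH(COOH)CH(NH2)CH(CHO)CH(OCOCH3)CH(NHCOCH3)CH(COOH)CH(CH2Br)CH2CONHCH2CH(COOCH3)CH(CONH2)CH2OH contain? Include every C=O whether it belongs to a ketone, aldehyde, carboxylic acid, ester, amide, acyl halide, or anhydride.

OHC: aldehyde, 1 C=O (running total 1).
CH(COOH): carboxylic acid, 1 C=O (running total 2).
CH(CHO): aldehyde, 1 C=O (running total 3).
CH(OCOCH3): ester, 1 C=O (running total 4).
CH(NHCOCH3): amide, 1 C=O (running total 5).
CH(COOH): carboxylic acid, 1 C=O (running total 6).
CH2CONHCH2: amide, 1 C=O (running total 7).
CH(COOCH3): ester, 1 C=O (running total 8).
CH(CONH2): amide, 1 C=O (running total 9).

9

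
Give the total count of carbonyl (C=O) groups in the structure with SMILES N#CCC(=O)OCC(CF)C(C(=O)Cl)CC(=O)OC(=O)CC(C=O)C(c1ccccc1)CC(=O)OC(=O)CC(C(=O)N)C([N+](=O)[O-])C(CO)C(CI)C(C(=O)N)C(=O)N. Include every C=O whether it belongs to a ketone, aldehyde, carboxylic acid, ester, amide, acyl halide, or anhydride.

10

CH2COOCH2: ester, 1 C=O (running total 1).
CH(COCl): acyl halide, 1 C=O (running total 2).
CH2CO-O-COCH2: anhydride, 2 C=O (running total 4).
CH(CHO): aldehyde, 1 C=O (running total 5).
CH2CO-O-COCH2: anhydride, 2 C=O (running total 7).
CH(CONH2): amide, 1 C=O (running total 8).
CH(CONH2): amide, 1 C=O (running total 9).
CONH2: amide, 1 C=O (running total 10).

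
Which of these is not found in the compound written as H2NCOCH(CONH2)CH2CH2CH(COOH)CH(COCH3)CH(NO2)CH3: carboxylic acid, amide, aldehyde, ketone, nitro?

carboxylic acid: present (CH(COOH) — pendant –COOH: carbonyl C bonded to C and –OH → carboxylic acid).
nitro: present (CH(NO2) — –NO2 on an sp³ carbon → nitro (the N=O is not a carbonyl)).
amide: present (H2NCO — –C(=O)NH2: carbonyl C bonded to C and to N → amide (the N is not a separate amine)).
ketone: present (CH(COCH3) — pendant –COCH3: carbonyl C bonded to two carbons → ketone).
aldehyde: absent. In CH(COCH3), the carbonyl carbon is bonded to two carbons, so it is a ketone, not an aldehyde. In CH(COOH), the carbonyl carbon bears –OH, not –H, so it is a carboxylic acid.

aldehyde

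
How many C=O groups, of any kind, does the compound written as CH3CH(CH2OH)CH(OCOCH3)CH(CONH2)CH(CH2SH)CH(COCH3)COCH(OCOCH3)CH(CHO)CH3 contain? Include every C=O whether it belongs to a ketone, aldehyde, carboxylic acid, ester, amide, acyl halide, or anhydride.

CH(OCOCH3): ester, 1 C=O (running total 1).
CH(CONH2): amide, 1 C=O (running total 2).
CH(COCH3): ketone, 1 C=O (running total 3).
CO: ketone, 1 C=O (running total 4).
CH(OCOCH3): ester, 1 C=O (running total 5).
CH(CHO): aldehyde, 1 C=O (running total 6).

6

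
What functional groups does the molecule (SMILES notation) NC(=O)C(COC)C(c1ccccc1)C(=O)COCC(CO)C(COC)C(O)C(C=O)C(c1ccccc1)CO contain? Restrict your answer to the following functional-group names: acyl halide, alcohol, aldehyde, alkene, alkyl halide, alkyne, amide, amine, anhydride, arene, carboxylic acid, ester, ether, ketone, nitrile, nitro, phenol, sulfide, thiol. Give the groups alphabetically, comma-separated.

Reading the structure from left to right:
  H2NCO: –C(=O)NH2: carbonyl C bonded to C and to N → amide (the N is not a separate amine).
  CH(CH2OCH3): pendant –CH2OCH3: C–O–C linkage → ether.
  CH(C6H5): pendant –C6H5: benzene ring → arene.
  CO: –C(=O)– with carbon on both sides → ketone.
  CH2OCH2: C–O–C with sp³ carbons on both sides and no adjacent C=O → ether.
  CH(CH2OH): pendant –CH2OH on an sp³ backbone C → alcohol.
  CH(CH2OCH3): pendant –CH2OCH3: C–O–C linkage → ether.
  CH(OH): –OH on an sp³ carbon → alcohol (secondary).
  CH(CHO): pendant –CHO: carbonyl C bonded to C and H → aldehyde.
  CH(C6H5): pendant –C6H5: benzene ring → arene.
  CH2OH: –OH on an sp³ carbon → alcohol.

alcohol, aldehyde, amide, arene, ether, ketone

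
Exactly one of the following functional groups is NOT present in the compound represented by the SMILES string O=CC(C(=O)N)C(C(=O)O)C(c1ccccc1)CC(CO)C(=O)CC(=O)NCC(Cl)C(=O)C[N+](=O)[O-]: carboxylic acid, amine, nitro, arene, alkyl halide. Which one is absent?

nitro: present (CH2NO2 — –NO2 on carbon → nitro group).
carboxylic acid: present (CH(COOH) — pendant –COOH: carbonyl C bonded to C and –OH → carboxylic acid).
alkyl halide: present (CH(Cl) — halogen on an sp³ carbon → alkyl halide).
arene: present (CH(C6H5) — pendant –C6H5: benzene ring → arene).
amine: absent. In each of CH(CONH2) and CH2CONHCH2, the nitrogen is bonded directly to a carbonyl carbon, making it part of an amide, not a free amine.

amine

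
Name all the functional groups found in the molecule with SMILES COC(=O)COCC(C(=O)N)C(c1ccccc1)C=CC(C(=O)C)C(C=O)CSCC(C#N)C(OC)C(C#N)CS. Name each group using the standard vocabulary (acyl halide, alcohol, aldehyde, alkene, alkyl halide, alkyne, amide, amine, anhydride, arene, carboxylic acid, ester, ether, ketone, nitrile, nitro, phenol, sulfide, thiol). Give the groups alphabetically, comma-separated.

aldehyde, alkene, amide, arene, ester, ether, ketone, nitrile, sulfide, thiol

CH3O–C(=O)–: carbonyl C bonded to C and to –OCH3 → ester (not ketone + ether).
C–O–C with sp³ carbons on both sides and no adjacent C=O → ether.
pendant –CONH2: carbonyl C bonded to C and N → amide.
pendant –C6H5: benzene ring → arene.
C=C double bond → alkene.
pendant –COCH3: carbonyl C bonded to two carbons → ketone.
pendant –CHO: carbonyl C bonded to C and H → aldehyde.
C–S–C linkage → sulfide (thioether).
pendant –C≡N: nitrile.
pendant –OCH3: C–O–C with sp³ C, no adjacent C=O → ether.
pendant –C≡N: nitrile.
–SH on an sp³ carbon → thiol.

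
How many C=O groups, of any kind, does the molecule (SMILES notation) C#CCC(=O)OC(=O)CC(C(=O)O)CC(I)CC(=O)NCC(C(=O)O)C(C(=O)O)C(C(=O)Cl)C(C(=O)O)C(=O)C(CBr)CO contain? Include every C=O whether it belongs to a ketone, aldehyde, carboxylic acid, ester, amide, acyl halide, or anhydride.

9

CH2CO-O-COCH2: anhydride, 2 C=O (running total 2).
CH(COOH): carboxylic acid, 1 C=O (running total 3).
CH2CONHCH2: amide, 1 C=O (running total 4).
CH(COOH): carboxylic acid, 1 C=O (running total 5).
CH(COOH): carboxylic acid, 1 C=O (running total 6).
CH(COCl): acyl halide, 1 C=O (running total 7).
CH(COOH): carboxylic acid, 1 C=O (running total 8).
CO: ketone, 1 C=O (running total 9).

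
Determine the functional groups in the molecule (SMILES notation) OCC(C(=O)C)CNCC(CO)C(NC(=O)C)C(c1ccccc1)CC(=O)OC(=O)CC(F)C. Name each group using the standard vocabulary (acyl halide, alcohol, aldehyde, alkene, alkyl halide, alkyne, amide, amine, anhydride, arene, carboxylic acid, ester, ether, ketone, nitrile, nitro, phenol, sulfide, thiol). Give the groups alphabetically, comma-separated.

alcohol, alkyl halide, amide, amine, anhydride, arene, ketone

Taking each segment in turn:
  HOCH2: HO– on an sp³ carbon → alcohol.
  CH(COCH3): pendant –COCH3: carbonyl C bonded to two carbons → ketone.
  CH2NHCH2: C–N–C with sp³ carbons and no adjacent C=O → amine (secondary).
  CH(CH2OH): pendant –CH2OH on an sp³ backbone C → alcohol.
  CH(NHCOCH3): pendant –NHC(=O)CH3: N bonded to a carbonyl → amide (not amine).
  CH(C6H5): pendant –C6H5: benzene ring → arene.
  CH2CO-O-COCH2: two acyl groups sharing one oxygen, –C(=O)–O–C(=O)– → anhydride.
  CH(F): halogen on an sp³ carbon → alkyl halide.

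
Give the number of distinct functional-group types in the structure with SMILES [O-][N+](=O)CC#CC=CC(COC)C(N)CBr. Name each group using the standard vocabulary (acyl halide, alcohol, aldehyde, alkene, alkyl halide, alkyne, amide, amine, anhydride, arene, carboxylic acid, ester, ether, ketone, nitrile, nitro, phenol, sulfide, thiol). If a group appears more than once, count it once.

6

Taking each segment in turn:
  O2NCH2: –NO2 on carbon → nitro group.
  C≡C: C≡C triple bond → alkyne.
  CH=CH: C=C double bond → alkene.
  CH(CH2OCH3): pendant –CH2OCH3: C–O–C linkage → ether.
  CH(NH2): –NH2 on an sp³ carbon with no adjacent C=O → amine.
  CH2Br: halogen on an sp³ carbon → alkyl halide.
Distinct types present: alkene, alkyl halide, alkyne, amine, ether, nitro.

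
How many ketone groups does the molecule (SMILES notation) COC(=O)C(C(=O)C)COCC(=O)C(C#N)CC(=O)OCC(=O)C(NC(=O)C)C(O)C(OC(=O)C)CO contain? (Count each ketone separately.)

3

Taking each segment in turn:
  CH3OOC: CH3O–C(=O)–: carbonyl C bonded to C and to –OCH3 → ester (not ketone + ether).
  CH(COCH3): pendant –COCH3: carbonyl C bonded to two carbons → ketone.
  CH2OCH2: C–O–C with sp³ carbons on both sides and no adjacent C=O → ether.
  CO: –C(=O)– with carbon on both sides → ketone.
  CH(CN): pendant –C≡N: nitrile.
  CH2COOCH2: –C(=O)–O–C with C on the carbonyl side → ester.
  CO: –C(=O)– with carbon on both sides → ketone.
  CH(NHCOCH3): pendant –NHC(=O)CH3: N bonded to a carbonyl → amide (not amine).
  CH(OH): –OH on an sp³ carbon → alcohol (secondary).
  CH(OCOCH3): pendant –OC(=O)CH3: an acyloxy group → ester.
  CH2OH: –OH on an sp³ carbon → alcohol.
Ketone appears at: CH(COCH3), CO, CO → 3.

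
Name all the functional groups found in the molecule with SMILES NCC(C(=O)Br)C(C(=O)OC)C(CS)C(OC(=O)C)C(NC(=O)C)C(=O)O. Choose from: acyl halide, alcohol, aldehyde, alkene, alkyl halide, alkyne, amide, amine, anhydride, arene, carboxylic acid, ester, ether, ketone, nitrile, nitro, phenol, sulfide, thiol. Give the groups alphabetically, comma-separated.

–NH2 on an sp³ carbon with no adjacent C=O → amine.
pendant –C(=O)X: carbonyl C bonded to C and halogen → acyl halide.
pendant –COOCH3: carbonyl C bonded to C and –OCH3 → ester.
pendant –CH2SH → thiol.
pendant –OC(=O)CH3: an acyloxy group → ester.
pendant –NHC(=O)CH3: N bonded to a carbonyl → amide (not amine).
–COOH: carbonyl C bonded to –OH and C → carboxylic acid (the –OH is not a separate alcohol).

acyl halide, amide, amine, carboxylic acid, ester, thiol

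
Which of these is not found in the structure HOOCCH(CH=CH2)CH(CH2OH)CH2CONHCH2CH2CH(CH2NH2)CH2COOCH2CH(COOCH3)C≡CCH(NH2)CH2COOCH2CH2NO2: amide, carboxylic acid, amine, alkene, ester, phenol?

phenol

amide: present (CH2CONHCH2 — –C(=O)–N– linkage → amide (the N is not an amine)).
ester: present (CH2COOCH2 — –C(=O)–O–C with C on the carbonyl side → ester).
amine: present (CH(CH2NH2) — pendant –CH2NH2: N on sp³ C, no adjacent C=O → amine).
alkene: present (CH(CH=CH2) — pendant –CH=CH2: C=C double bond → alkene).
carboxylic acid: present (HOOC — –COOH: carbonyl C bonded to –OH and C → carboxylic acid (the –OH is not a separate alcohol)).
phenol: absent. In CH(CH2OH), the –OH is on an sp³ carbon, not on an aromatic ring, so it is an alcohol.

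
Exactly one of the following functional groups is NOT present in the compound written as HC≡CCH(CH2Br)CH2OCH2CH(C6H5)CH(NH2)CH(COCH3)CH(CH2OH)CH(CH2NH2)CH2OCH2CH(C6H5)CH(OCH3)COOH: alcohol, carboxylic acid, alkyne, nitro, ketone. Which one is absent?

alcohol: present (CH(CH2OH) — pendant –CH2OH on an sp³ backbone C → alcohol).
carboxylic acid: present (COOH — –COOH: carbonyl C bonded to –OH and C → carboxylic acid (the –OH is not a separate alcohol)).
alkyne: present (HC≡C — C≡C triple bond → alkyne).
ketone: present (CH(COCH3) — pendant –COCH3: carbonyl C bonded to two carbons → ketone).
nitro: no segment matches this pattern.

nitro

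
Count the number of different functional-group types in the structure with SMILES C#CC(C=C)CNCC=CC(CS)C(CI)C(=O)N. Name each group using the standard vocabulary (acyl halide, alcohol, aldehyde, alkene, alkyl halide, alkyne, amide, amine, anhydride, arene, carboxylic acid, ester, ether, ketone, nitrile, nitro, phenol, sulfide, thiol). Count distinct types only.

Working along the chain:
  HC≡C: C≡C triple bond → alkyne.
  CH(CH=CH2): pendant –CH=CH2: C=C double bond → alkene.
  CH2NHCH2: C–N–C with sp³ carbons and no adjacent C=O → amine (secondary).
  CH=CH: C=C double bond → alkene.
  CH(CH2SH): pendant –CH2SH → thiol.
  CH(CH2I): pendant –CH2X: halogen on sp³ carbon → alkyl halide.
  CONH2: –C(=O)NH2: carbonyl C bonded to C and to N → amide (the N is not a separate amine).
Distinct types present: alkene, alkyl halide, alkyne, amide, amine, thiol.

6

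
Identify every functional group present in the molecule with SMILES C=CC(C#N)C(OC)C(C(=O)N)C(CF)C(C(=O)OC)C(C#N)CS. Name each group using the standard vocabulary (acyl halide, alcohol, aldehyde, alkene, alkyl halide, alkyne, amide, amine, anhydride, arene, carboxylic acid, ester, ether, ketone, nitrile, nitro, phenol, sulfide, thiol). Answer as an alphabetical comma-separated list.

alkene, alkyl halide, amide, ester, ether, nitrile, thiol

C=C double bond → alkene.
pendant –C≡N: nitrile.
pendant –OCH3: C–O–C with sp³ C, no adjacent C=O → ether.
pendant –CONH2: carbonyl C bonded to C and N → amide.
pendant –CH2X: halogen on sp³ carbon → alkyl halide.
pendant –COOCH3: carbonyl C bonded to C and –OCH3 → ester.
pendant –C≡N: nitrile.
–SH on an sp³ carbon → thiol.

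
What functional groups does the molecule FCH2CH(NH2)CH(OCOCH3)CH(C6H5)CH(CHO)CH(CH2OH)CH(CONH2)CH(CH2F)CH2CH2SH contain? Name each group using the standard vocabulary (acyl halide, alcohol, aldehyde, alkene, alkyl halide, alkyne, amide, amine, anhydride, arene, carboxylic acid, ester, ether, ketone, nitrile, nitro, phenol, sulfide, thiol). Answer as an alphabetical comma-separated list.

halogen on an sp³ carbon → alkyl halide.
–NH2 on an sp³ carbon with no adjacent C=O → amine.
pendant –OC(=O)CH3: an acyloxy group → ester.
pendant –C6H5: benzene ring → arene.
pendant –CHO: carbonyl C bonded to C and H → aldehyde.
pendant –CH2OH on an sp³ backbone C → alcohol.
pendant –CONH2: carbonyl C bonded to C and N → amide.
pendant –CH2X: halogen on sp³ carbon → alkyl halide.
–SH on an sp³ carbon → thiol.

alcohol, aldehyde, alkyl halide, amide, amine, arene, ester, thiol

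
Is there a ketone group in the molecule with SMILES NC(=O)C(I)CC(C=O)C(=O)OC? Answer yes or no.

no

–C(=O)NH2: carbonyl C bonded to C and to N → amide (the N is not a separate amine).
halogen on an sp³ carbon → alkyl halide.
pendant –CHO: carbonyl C bonded to C and H → aldehyde.
–C(=O)OCH3: carbonyl C bonded to C and to –OCH3 → ester (not ketone + ether).
In COOCH3, the C=O is bonded to an –O–C group, which defines an ester, not a ketone. In H2NCO, the C=O is bonded to nitrogen, which defines an amide, not a ketone. In CH(CHO), the carbonyl carbon carries an H, so it is an aldehyde, not a ketone.
The groups actually present are: aldehyde, alkyl halide, amide, ester.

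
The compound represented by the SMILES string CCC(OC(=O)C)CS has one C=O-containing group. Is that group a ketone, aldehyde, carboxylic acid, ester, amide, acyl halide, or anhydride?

ester

The carbonyl is in the CH(OCOCH3) segment: pendant –OC(=O)CH3: an acyloxy group → ester.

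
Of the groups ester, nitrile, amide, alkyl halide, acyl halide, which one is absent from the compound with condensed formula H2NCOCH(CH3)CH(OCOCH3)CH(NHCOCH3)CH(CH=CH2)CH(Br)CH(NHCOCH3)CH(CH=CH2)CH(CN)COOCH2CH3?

acyl halide

amide: present (H2NCO — –C(=O)NH2: carbonyl C bonded to C and to N → amide (the N is not a separate amine)).
alkyl halide: present (CH(Br) — halogen on an sp³ carbon → alkyl halide).
ester: present (CH(OCOCH3) — pendant –OC(=O)CH3: an acyloxy group → ester).
nitrile: present (CH(CN) — pendant –C≡N: nitrile).
acyl halide: no segment matches this pattern.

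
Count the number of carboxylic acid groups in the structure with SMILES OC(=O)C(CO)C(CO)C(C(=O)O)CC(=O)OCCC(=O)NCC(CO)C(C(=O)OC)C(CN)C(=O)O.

3

–COOH: carbonyl C bonded to –OH and C → carboxylic acid (the –OH is not a separate alcohol).
pendant –CH2OH on an sp³ backbone C → alcohol.
pendant –CH2OH on an sp³ backbone C → alcohol.
pendant –COOH: carbonyl C bonded to C and –OH → carboxylic acid.
–C(=O)–O–C with C on the carbonyl side → ester.
–C(=O)–N– linkage → amide (the N is not an amine).
pendant –CH2OH on an sp³ backbone C → alcohol.
pendant –COOCH3: carbonyl C bonded to C and –OCH3 → ester.
pendant –CH2NH2: N on sp³ C, no adjacent C=O → amine.
–COOH: carbonyl C bonded to –OH and C → carboxylic acid (the –OH is not a separate alcohol).
Carboxylic acid appears at: HOOC, CH(COOH), COOH → 3.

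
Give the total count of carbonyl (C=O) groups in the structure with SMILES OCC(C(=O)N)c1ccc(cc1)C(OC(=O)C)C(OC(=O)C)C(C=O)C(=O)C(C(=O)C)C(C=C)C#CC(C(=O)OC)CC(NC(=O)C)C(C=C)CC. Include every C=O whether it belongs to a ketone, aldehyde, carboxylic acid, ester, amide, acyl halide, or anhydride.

8

CH(CONH2): amide, 1 C=O (running total 1).
CH(OCOCH3): ester, 1 C=O (running total 2).
CH(OCOCH3): ester, 1 C=O (running total 3).
CH(CHO): aldehyde, 1 C=O (running total 4).
CO: ketone, 1 C=O (running total 5).
CH(COCH3): ketone, 1 C=O (running total 6).
CH(COOCH3): ester, 1 C=O (running total 7).
CH(NHCOCH3): amide, 1 C=O (running total 8).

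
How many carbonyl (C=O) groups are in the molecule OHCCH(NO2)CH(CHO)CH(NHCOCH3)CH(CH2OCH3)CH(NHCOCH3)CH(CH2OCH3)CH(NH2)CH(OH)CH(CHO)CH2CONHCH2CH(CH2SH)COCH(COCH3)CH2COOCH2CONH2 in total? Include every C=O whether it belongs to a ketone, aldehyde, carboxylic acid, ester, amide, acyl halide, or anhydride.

OHC: aldehyde, 1 C=O (running total 1).
CH(CHO): aldehyde, 1 C=O (running total 2).
CH(NHCOCH3): amide, 1 C=O (running total 3).
CH(NHCOCH3): amide, 1 C=O (running total 4).
CH(CHO): aldehyde, 1 C=O (running total 5).
CH2CONHCH2: amide, 1 C=O (running total 6).
CO: ketone, 1 C=O (running total 7).
CH(COCH3): ketone, 1 C=O (running total 8).
CH2COOCH2: ester, 1 C=O (running total 9).
CONH2: amide, 1 C=O (running total 10).

10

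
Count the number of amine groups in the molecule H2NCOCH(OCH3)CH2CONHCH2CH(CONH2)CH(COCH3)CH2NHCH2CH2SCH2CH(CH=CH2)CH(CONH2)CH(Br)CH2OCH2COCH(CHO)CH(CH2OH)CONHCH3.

Working along the chain:
  H2NCO: –C(=O)NH2: carbonyl C bonded to C and to N → amide (the N is not a separate amine).
  CH(OCH3): pendant –OCH3: C–O–C with sp³ C, no adjacent C=O → ether.
  CH2CONHCH2: –C(=O)–N– linkage → amide (the N is not an amine).
  CH(CONH2): pendant –CONH2: carbonyl C bonded to C and N → amide.
  CH(COCH3): pendant –COCH3: carbonyl C bonded to two carbons → ketone.
  CH2NHCH2: C–N–C with sp³ carbons and no adjacent C=O → amine (secondary).
  CH2SCH2: C–S–C linkage → sulfide (thioether).
  CH(CH=CH2): pendant –CH=CH2: C=C double bond → alkene.
  CH(CONH2): pendant –CONH2: carbonyl C bonded to C and N → amide.
  CH(Br): halogen on an sp³ carbon → alkyl halide.
  CH2OCH2: C–O–C with sp³ carbons on both sides and no adjacent C=O → ether.
  CO: –C(=O)– with carbon on both sides → ketone.
  CH(CHO): pendant –CHO: carbonyl C bonded to C and H → aldehyde.
  CH(CH2OH): pendant –CH2OH on an sp³ backbone C → alcohol.
  CONHCH3: –C(=O)NHCH3: carbonyl C bonded to C and to N → amide (the N is not an amine).
Amine appears at: CH2NHCH2 → 1.

1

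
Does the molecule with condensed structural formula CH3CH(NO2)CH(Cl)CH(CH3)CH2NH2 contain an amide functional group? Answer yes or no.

Taking each segment in turn:
  CH(NO2): –NO2 on an sp³ carbon → nitro (the N=O is not a carbonyl).
  CH(Cl): halogen on an sp³ carbon → alkyl halide.
  CH2NH2: –NH2 on an sp³ carbon with no adjacent C=O → amine.
The groups actually present are: alkyl halide, amine, nitro.

no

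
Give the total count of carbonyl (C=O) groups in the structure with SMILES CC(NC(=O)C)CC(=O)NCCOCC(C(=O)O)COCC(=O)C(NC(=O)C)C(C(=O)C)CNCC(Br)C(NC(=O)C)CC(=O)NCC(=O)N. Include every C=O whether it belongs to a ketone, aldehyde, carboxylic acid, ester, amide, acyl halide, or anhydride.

9

CH(NHCOCH3): amide, 1 C=O (running total 1).
CH2CONHCH2: amide, 1 C=O (running total 2).
CH(COOH): carboxylic acid, 1 C=O (running total 3).
CO: ketone, 1 C=O (running total 4).
CH(NHCOCH3): amide, 1 C=O (running total 5).
CH(COCH3): ketone, 1 C=O (running total 6).
CH(NHCOCH3): amide, 1 C=O (running total 7).
CH2CONHCH2: amide, 1 C=O (running total 8).
CONH2: amide, 1 C=O (running total 9).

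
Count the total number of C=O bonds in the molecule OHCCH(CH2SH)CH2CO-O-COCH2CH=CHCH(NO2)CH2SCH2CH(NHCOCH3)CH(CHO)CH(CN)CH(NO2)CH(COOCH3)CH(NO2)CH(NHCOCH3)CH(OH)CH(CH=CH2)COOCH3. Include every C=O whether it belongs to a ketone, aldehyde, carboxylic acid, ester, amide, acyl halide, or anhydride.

8

OHC: aldehyde, 1 C=O (running total 1).
CH2CO-O-COCH2: anhydride, 2 C=O (running total 3).
CH(NHCOCH3): amide, 1 C=O (running total 4).
CH(CHO): aldehyde, 1 C=O (running total 5).
CH(COOCH3): ester, 1 C=O (running total 6).
CH(NHCOCH3): amide, 1 C=O (running total 7).
COOCH3: ester, 1 C=O (running total 8).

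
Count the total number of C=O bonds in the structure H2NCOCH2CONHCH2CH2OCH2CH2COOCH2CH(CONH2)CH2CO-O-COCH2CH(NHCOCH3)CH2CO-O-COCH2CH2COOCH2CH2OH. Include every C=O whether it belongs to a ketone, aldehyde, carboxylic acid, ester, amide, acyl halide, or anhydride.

H2NCO: amide, 1 C=O (running total 1).
CH2CONHCH2: amide, 1 C=O (running total 2).
CH2COOCH2: ester, 1 C=O (running total 3).
CH(CONH2): amide, 1 C=O (running total 4).
CH2CO-O-COCH2: anhydride, 2 C=O (running total 6).
CH(NHCOCH3): amide, 1 C=O (running total 7).
CH2CO-O-COCH2: anhydride, 2 C=O (running total 9).
CH2COOCH2: ester, 1 C=O (running total 10).

10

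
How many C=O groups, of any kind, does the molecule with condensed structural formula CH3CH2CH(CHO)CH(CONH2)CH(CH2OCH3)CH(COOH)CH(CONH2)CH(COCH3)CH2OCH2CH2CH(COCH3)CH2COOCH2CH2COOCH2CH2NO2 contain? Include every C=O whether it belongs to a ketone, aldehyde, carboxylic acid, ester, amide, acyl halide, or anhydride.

CH(CHO): aldehyde, 1 C=O (running total 1).
CH(CONH2): amide, 1 C=O (running total 2).
CH(COOH): carboxylic acid, 1 C=O (running total 3).
CH(CONH2): amide, 1 C=O (running total 4).
CH(COCH3): ketone, 1 C=O (running total 5).
CH(COCH3): ketone, 1 C=O (running total 6).
CH2COOCH2: ester, 1 C=O (running total 7).
CH2COOCH2: ester, 1 C=O (running total 8).

8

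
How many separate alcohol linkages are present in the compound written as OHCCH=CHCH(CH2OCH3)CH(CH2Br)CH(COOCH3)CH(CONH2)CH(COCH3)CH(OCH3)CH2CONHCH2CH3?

Working along the chain:
  OHC: terminal –CHO: carbonyl C bonded to H and C → aldehyde.
  CH=CH: C=C double bond → alkene.
  CH(CH2OCH3): pendant –CH2OCH3: C–O–C linkage → ether.
  CH(CH2Br): pendant –CH2X: halogen on sp³ carbon → alkyl halide.
  CH(COOCH3): pendant –COOCH3: carbonyl C bonded to C and –OCH3 → ester.
  CH(CONH2): pendant –CONH2: carbonyl C bonded to C and N → amide.
  CH(COCH3): pendant –COCH3: carbonyl C bonded to two carbons → ketone.
  CH(OCH3): pendant –OCH3: C–O–C with sp³ C, no adjacent C=O → ether.
  CH2CONHCH2: –C(=O)–N– linkage → amide (the N is not an amine).
No segment is a alcohol: OHC is aldehyde, not alcohol; CH(CH2OCH3) is ether, not alcohol; CH(COCH3) is ketone, not alcohol. → 0.

0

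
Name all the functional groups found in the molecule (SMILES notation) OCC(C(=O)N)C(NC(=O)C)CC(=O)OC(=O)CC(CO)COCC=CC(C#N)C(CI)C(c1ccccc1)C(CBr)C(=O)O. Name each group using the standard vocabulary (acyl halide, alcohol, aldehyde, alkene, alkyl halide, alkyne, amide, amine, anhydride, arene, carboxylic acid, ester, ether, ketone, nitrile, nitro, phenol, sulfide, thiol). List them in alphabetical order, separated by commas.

HO– on an sp³ carbon → alcohol.
pendant –CONH2: carbonyl C bonded to C and N → amide.
pendant –NHC(=O)CH3: N bonded to a carbonyl → amide (not amine).
two acyl groups sharing one oxygen, –C(=O)–O–C(=O)– → anhydride.
pendant –CH2OH on an sp³ backbone C → alcohol.
C–O–C with sp³ carbons on both sides and no adjacent C=O → ether.
C=C double bond → alkene.
pendant –C≡N: nitrile.
pendant –CH2X: halogen on sp³ carbon → alkyl halide.
pendant –C6H5: benzene ring → arene.
pendant –CH2X: halogen on sp³ carbon → alkyl halide.
–COOH: carbonyl C bonded to –OH and C → carboxylic acid (the –OH is not a separate alcohol).

alcohol, alkene, alkyl halide, amide, anhydride, arene, carboxylic acid, ether, nitrile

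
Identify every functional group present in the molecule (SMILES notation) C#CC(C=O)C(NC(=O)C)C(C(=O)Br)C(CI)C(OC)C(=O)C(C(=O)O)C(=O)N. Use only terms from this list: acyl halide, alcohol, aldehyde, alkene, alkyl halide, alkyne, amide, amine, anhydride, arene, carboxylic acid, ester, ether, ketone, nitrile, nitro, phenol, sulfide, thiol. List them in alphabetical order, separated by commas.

acyl halide, aldehyde, alkyl halide, alkyne, amide, carboxylic acid, ether, ketone

C≡C triple bond → alkyne.
pendant –CHO: carbonyl C bonded to C and H → aldehyde.
pendant –NHC(=O)CH3: N bonded to a carbonyl → amide (not amine).
pendant –C(=O)X: carbonyl C bonded to C and halogen → acyl halide.
pendant –CH2X: halogen on sp³ carbon → alkyl halide.
pendant –OCH3: C–O–C with sp³ C, no adjacent C=O → ether.
–C(=O)– with carbon on both sides → ketone.
pendant –COOH: carbonyl C bonded to C and –OH → carboxylic acid.
–C(=O)NH2: carbonyl C bonded to C and to N → amide (the N is not a separate amine).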